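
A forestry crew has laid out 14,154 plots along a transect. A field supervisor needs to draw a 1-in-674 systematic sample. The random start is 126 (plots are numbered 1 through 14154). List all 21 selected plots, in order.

126, 800, 1474, 2148, 2822, 3496, 4170, 4844, 5518, 6192, 6866, 7540, 8214, 8888, 9562, 10236, 10910, 11584, 12258, 12932, 13606

plot 1: 126
plot 2: 126 + 674 = 800
plot 3: 800 + 674 = 1474
plot 4: 1474 + 674 = 2148
plot 5: 2148 + 674 = 2822
plot 6: 2822 + 674 = 3496
plot 7: 3496 + 674 = 4170
plot 8: 4170 + 674 = 4844
plot 9: 4844 + 674 = 5518
plot 10: 5518 + 674 = 6192
plot 11: 6192 + 674 = 6866
plot 12: 6866 + 674 = 7540
plot 13: 7540 + 674 = 8214
plot 14: 8214 + 674 = 8888
plot 15: 8888 + 674 = 9562
plot 16: 9562 + 674 = 10236
plot 17: 10236 + 674 = 10910
plot 18: 10910 + 674 = 11584
plot 19: 11584 + 674 = 12258
plot 20: 12258 + 674 = 12932
plot 21: 12932 + 674 = 13606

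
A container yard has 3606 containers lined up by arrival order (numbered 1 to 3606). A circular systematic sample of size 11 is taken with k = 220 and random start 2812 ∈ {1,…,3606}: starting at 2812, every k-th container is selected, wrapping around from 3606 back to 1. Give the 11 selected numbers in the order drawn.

2812, 3032, 3252, 3472, 86, 306, 526, 746, 966, 1186, 1406

Selection 1: 2812
Selection 2: 2812 + 220 = 3032
Selection 3: 3032 + 220 = 3252
Selection 4: 3252 + 220 = 3472
Selection 5: 3472 + 220 = 3692 → 3692 − 3606 = 86
Selection 6: 86 + 220 = 306
Selection 7: 306 + 220 = 526
Selection 8: 526 + 220 = 746
Selection 9: 746 + 220 = 966
Selection 10: 966 + 220 = 1186
Selection 11: 1186 + 220 = 1406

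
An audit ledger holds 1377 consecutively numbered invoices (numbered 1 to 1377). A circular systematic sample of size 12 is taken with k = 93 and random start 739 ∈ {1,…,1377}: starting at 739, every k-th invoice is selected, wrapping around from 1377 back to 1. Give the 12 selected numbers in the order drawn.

Selection 1: 739
Selection 2: 739 + 93 = 832
Selection 3: 832 + 93 = 925
Selection 4: 925 + 93 = 1018
Selection 5: 1018 + 93 = 1111
Selection 6: 1111 + 93 = 1204
Selection 7: 1204 + 93 = 1297
Selection 8: 1297 + 93 = 1390 → 1390 − 1377 = 13
Selection 9: 13 + 93 = 106
Selection 10: 106 + 93 = 199
Selection 11: 199 + 93 = 292
Selection 12: 292 + 93 = 385

739, 832, 925, 1018, 1111, 1204, 1297, 13, 106, 199, 292, 385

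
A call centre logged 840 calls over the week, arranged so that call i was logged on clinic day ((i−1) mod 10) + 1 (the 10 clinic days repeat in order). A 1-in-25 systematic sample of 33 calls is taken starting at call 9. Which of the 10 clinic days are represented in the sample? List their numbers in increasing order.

Consecutive selections differ by k = 25, so their clinic day numbers differ by 25 mod 10 = 5.
gcd(25, 10) = 5, so the sample visits 10/5 = 2 distinct residues mod 10.
Start 9 is clinic day 9; the clinic days hit are 4, 9.

4, 9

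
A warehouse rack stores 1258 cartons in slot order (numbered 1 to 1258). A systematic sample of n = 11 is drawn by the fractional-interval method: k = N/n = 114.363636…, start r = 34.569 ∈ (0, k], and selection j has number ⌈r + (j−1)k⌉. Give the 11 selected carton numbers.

35, 149, 264, 378, 493, 607, 721, 836, 950, 1064, 1179

j=1: r + 0k = 34.569 → ⌈·⌉ = 35
j=2: r + 1k = 148.932636… → ⌈·⌉ = 149
j=3: r + 2k = 263.296272… → ⌈·⌉ = 264
j=4: r + 3k = 377.659909… → ⌈·⌉ = 378
j=5: r + 4k = 492.023545… → ⌈·⌉ = 493
j=6: r + 5k = 606.387181… → ⌈·⌉ = 607
j=7: r + 6k = 720.750818… → ⌈·⌉ = 721
j=8: r + 7k = 835.114454… → ⌈·⌉ = 836
j=9: r + 8k = 949.478090… → ⌈·⌉ = 950
j=10: r + 9k = 1063.841727… → ⌈·⌉ = 1064
j=11: r + 10k = 1178.205363… → ⌈·⌉ = 1179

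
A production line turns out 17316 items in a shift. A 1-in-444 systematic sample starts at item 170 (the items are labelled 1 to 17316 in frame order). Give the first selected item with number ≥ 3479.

k = 444
Steps past start: ⌈(3479 − 170)/444⌉ = ⌈3309/444⌉ = 8
Selected item: 170 + 8×444 = 3722

3722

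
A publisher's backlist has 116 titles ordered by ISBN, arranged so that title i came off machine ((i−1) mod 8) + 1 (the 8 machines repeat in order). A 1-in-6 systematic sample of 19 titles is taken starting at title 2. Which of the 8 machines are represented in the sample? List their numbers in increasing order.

Consecutive selections differ by k = 6, so their machine numbers differ by 6 mod 8 = 6.
gcd(6, 8) = 2, so the sample visits 8/2 = 4 distinct residues mod 8.
Start 2 is machine 2; the machines hit are 2, 4, 6, 8.

2, 4, 6, 8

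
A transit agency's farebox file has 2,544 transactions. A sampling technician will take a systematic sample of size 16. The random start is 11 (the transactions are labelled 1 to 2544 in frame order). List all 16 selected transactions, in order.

k = N/n = 2544/16 = 159
transaction 1: 11
transaction 2: 11 + 159 = 170
transaction 3: 170 + 159 = 329
transaction 4: 329 + 159 = 488
transaction 5: 488 + 159 = 647
transaction 6: 647 + 159 = 806
transaction 7: 806 + 159 = 965
transaction 8: 965 + 159 = 1124
transaction 9: 1124 + 159 = 1283
transaction 10: 1283 + 159 = 1442
transaction 11: 1442 + 159 = 1601
transaction 12: 1601 + 159 = 1760
transaction 13: 1760 + 159 = 1919
transaction 14: 1919 + 159 = 2078
transaction 15: 2078 + 159 = 2237
transaction 16: 2237 + 159 = 2396

11, 170, 329, 488, 647, 806, 965, 1124, 1283, 1442, 1601, 1760, 1919, 2078, 2237, 2396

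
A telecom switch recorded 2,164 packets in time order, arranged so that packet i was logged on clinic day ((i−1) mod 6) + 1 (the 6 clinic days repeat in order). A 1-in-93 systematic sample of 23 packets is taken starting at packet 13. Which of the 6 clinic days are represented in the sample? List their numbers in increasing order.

1, 4

Consecutive selections differ by k = 93, so their clinic day numbers differ by 93 mod 6 = 3.
gcd(93, 6) = 3, so the sample visits 6/3 = 2 distinct residues mod 6.
Start 13 is clinic day 1; the clinic days hit are 1, 4.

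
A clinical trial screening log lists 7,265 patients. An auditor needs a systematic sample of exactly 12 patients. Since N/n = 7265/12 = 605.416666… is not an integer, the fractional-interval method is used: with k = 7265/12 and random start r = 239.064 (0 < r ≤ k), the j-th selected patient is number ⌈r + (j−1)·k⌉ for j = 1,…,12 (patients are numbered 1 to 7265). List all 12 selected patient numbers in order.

240, 845, 1450, 2056, 2661, 3267, 3872, 4477, 5083, 5688, 6294, 6899

j=1: r + 0k = 239.064 → ⌈·⌉ = 240
j=2: r + 1k = 844.480666… → ⌈·⌉ = 845
j=3: r + 2k = 1449.897333… → ⌈·⌉ = 1450
j=4: r + 3k = 2055.314 → ⌈·⌉ = 2056
j=5: r + 4k = 2660.730666… → ⌈·⌉ = 2661
j=6: r + 5k = 3266.147333… → ⌈·⌉ = 3267
j=7: r + 6k = 3871.564 → ⌈·⌉ = 3872
j=8: r + 7k = 4476.980666… → ⌈·⌉ = 4477
j=9: r + 8k = 5082.397333… → ⌈·⌉ = 5083
j=10: r + 9k = 5687.814 → ⌈·⌉ = 5688
j=11: r + 10k = 6293.230666… → ⌈·⌉ = 6294
j=12: r + 11k = 6898.647333… → ⌈·⌉ = 6899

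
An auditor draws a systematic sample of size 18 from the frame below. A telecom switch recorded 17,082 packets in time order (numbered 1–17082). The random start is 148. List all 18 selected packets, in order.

k = N/n = 17082/18 = 949
packet 1: 148
packet 2: 148 + 949 = 1097
packet 3: 1097 + 949 = 2046
packet 4: 2046 + 949 = 2995
packet 5: 2995 + 949 = 3944
packet 6: 3944 + 949 = 4893
packet 7: 4893 + 949 = 5842
packet 8: 5842 + 949 = 6791
packet 9: 6791 + 949 = 7740
packet 10: 7740 + 949 = 8689
packet 11: 8689 + 949 = 9638
packet 12: 9638 + 949 = 10587
packet 13: 10587 + 949 = 11536
packet 14: 11536 + 949 = 12485
packet 15: 12485 + 949 = 13434
packet 16: 13434 + 949 = 14383
packet 17: 14383 + 949 = 15332
packet 18: 15332 + 949 = 16281

148, 1097, 2046, 2995, 3944, 4893, 5842, 6791, 7740, 8689, 9638, 10587, 11536, 12485, 13434, 14383, 15332, 16281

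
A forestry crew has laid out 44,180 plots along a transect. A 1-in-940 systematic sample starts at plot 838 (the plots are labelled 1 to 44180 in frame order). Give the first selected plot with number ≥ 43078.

k = 940
Steps past start: ⌈(43078 − 838)/940⌉ = ⌈42240/940⌉ = 45
Selected plot: 838 + 45×940 = 43138

43138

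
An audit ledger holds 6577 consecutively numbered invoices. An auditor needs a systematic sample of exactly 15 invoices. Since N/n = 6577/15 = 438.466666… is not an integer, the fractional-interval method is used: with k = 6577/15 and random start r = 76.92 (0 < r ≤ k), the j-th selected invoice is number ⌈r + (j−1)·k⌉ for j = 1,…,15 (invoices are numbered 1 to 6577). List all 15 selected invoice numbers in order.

j=1: r + 0k = 76.92 → ⌈·⌉ = 77
j=2: r + 1k = 515.386666… → ⌈·⌉ = 516
j=3: r + 2k = 953.853333… → ⌈·⌉ = 954
j=4: r + 3k = 1392.32 → ⌈·⌉ = 1393
j=5: r + 4k = 1830.786666… → ⌈·⌉ = 1831
j=6: r + 5k = 2269.253333… → ⌈·⌉ = 2270
j=7: r + 6k = 2707.72 → ⌈·⌉ = 2708
j=8: r + 7k = 3146.186666… → ⌈·⌉ = 3147
j=9: r + 8k = 3584.653333… → ⌈·⌉ = 3585
j=10: r + 9k = 4023.12 → ⌈·⌉ = 4024
j=11: r + 10k = 4461.586666… → ⌈·⌉ = 4462
j=12: r + 11k = 4900.053333… → ⌈·⌉ = 4901
j=13: r + 12k = 5338.52 → ⌈·⌉ = 5339
j=14: r + 13k = 5776.986666… → ⌈·⌉ = 5777
j=15: r + 14k = 6215.453333… → ⌈·⌉ = 6216

77, 516, 954, 1393, 1831, 2270, 2708, 3147, 3585, 4024, 4462, 4901, 5339, 5777, 6216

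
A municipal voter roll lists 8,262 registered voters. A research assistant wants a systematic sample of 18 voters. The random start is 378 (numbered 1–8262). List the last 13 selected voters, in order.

2673, 3132, 3591, 4050, 4509, 4968, 5427, 5886, 6345, 6804, 7263, 7722, 8181

k = N/n = 8262/18 = 459
6th selection = 378 + 5×459 = 2673
7th: 2673 + 459 = 3132
8th: 3132 + 459 = 3591
9th: 3591 + 459 = 4050
10th: 4050 + 459 = 4509
11th: 4509 + 459 = 4968
12th: 4968 + 459 = 5427
13th: 5427 + 459 = 5886
14th: 5886 + 459 = 6345
15th: 6345 + 459 = 6804
16th: 6804 + 459 = 7263
17th: 7263 + 459 = 7722
18th: 7722 + 459 = 8181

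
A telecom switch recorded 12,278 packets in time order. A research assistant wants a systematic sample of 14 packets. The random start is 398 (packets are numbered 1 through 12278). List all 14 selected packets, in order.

k = N/n = 12278/14 = 877
packet 1: 398
packet 2: 398 + 877 = 1275
packet 3: 1275 + 877 = 2152
packet 4: 2152 + 877 = 3029
packet 5: 3029 + 877 = 3906
packet 6: 3906 + 877 = 4783
packet 7: 4783 + 877 = 5660
packet 8: 5660 + 877 = 6537
packet 9: 6537 + 877 = 7414
packet 10: 7414 + 877 = 8291
packet 11: 8291 + 877 = 9168
packet 12: 9168 + 877 = 10045
packet 13: 10045 + 877 = 10922
packet 14: 10922 + 877 = 11799

398, 1275, 2152, 3029, 3906, 4783, 5660, 6537, 7414, 8291, 9168, 10045, 10922, 11799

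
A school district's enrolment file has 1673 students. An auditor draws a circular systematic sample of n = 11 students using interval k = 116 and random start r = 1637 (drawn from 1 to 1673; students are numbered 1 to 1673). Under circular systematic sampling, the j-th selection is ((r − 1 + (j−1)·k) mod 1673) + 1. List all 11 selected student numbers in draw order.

1637, 80, 196, 312, 428, 544, 660, 776, 892, 1008, 1124

Selection 1: 1637
Selection 2: 1637 + 116 = 1753 → 1753 − 1673 = 80
Selection 3: 80 + 116 = 196
Selection 4: 196 + 116 = 312
Selection 5: 312 + 116 = 428
Selection 6: 428 + 116 = 544
Selection 7: 544 + 116 = 660
Selection 8: 660 + 116 = 776
Selection 9: 776 + 116 = 892
Selection 10: 892 + 116 = 1008
Selection 11: 1008 + 116 = 1124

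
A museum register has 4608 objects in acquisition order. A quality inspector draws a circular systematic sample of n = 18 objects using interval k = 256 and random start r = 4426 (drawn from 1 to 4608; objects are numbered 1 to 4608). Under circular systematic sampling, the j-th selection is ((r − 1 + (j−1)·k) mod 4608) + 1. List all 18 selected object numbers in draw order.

4426, 74, 330, 586, 842, 1098, 1354, 1610, 1866, 2122, 2378, 2634, 2890, 3146, 3402, 3658, 3914, 4170

Selection 1: 4426
Selection 2: 4426 + 256 = 4682 → 4682 − 4608 = 74
Selection 3: 74 + 256 = 330
Selection 4: 330 + 256 = 586
Selection 5: 586 + 256 = 842
Selection 6: 842 + 256 = 1098
Selection 7: 1098 + 256 = 1354
Selection 8: 1354 + 256 = 1610
Selection 9: 1610 + 256 = 1866
Selection 10: 1866 + 256 = 2122
Selection 11: 2122 + 256 = 2378
Selection 12: 2378 + 256 = 2634
Selection 13: 2634 + 256 = 2890
Selection 14: 2890 + 256 = 3146
Selection 15: 3146 + 256 = 3402
Selection 16: 3402 + 256 = 3658
Selection 17: 3658 + 256 = 3914
Selection 18: 3914 + 256 = 4170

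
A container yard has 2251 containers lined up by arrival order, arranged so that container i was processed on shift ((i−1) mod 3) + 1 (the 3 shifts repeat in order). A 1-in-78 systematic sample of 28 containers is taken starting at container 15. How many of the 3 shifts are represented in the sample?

1

Consecutive selections differ by k = 78, so their shift numbers differ by 78 mod 3 = 0.
gcd(78, 3) = 3, so the sample visits 3/3 = 1 distinct residues mod 3.
Start 15 is shift 3; the shifts hit are 3.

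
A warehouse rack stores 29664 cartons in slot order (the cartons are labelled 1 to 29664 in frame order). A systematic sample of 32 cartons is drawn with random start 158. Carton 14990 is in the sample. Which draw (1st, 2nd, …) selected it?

17

k = 29664/32 = 927
position = (14990 − 158)/927 + 1 = 14832/927 + 1 = 16 + 1 = 17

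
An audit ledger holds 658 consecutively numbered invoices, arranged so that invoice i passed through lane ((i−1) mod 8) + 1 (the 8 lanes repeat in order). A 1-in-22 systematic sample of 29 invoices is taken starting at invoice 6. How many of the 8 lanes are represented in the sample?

Consecutive selections differ by k = 22, so their lane numbers differ by 22 mod 8 = 6.
gcd(22, 8) = 2, so the sample visits 8/2 = 4 distinct residues mod 8.
Start 6 is lane 6; the lanes hit are 2, 4, 6, 8.

4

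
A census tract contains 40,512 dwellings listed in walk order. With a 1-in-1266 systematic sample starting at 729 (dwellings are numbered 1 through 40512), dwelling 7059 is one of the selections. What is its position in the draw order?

k = 1266
position = (7059 − 729)/1266 + 1 = 6330/1266 + 1 = 5 + 1 = 6

6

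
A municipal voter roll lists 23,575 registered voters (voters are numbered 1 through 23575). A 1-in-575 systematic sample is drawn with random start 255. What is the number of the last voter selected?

k = 575
41st selection = r + (41−1)·k = 255 + 40×575 = 255 + 23000 = 23255

23255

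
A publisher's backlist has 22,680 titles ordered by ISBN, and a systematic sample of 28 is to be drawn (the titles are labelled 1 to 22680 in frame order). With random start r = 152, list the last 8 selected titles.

k = N/n = 22680/28 = 810
21st selection = 152 + 20×810 = 16352
22nd: 16352 + 810 = 17162
23rd: 17162 + 810 = 17972
24th: 17972 + 810 = 18782
25th: 18782 + 810 = 19592
26th: 19592 + 810 = 20402
27th: 20402 + 810 = 21212
28th: 21212 + 810 = 22022

16352, 17162, 17972, 18782, 19592, 20402, 21212, 22022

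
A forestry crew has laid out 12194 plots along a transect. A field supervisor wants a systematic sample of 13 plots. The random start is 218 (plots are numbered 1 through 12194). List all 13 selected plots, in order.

k = N/n = 12194/13 = 938
plot 1: 218
plot 2: 218 + 938 = 1156
plot 3: 1156 + 938 = 2094
plot 4: 2094 + 938 = 3032
plot 5: 3032 + 938 = 3970
plot 6: 3970 + 938 = 4908
plot 7: 4908 + 938 = 5846
plot 8: 5846 + 938 = 6784
plot 9: 6784 + 938 = 7722
plot 10: 7722 + 938 = 8660
plot 11: 8660 + 938 = 9598
plot 12: 9598 + 938 = 10536
plot 13: 10536 + 938 = 11474

218, 1156, 2094, 3032, 3970, 4908, 5846, 6784, 7722, 8660, 9598, 10536, 11474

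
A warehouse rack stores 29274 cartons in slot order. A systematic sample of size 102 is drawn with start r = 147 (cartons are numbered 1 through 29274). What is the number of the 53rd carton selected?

k = 29274/102 = 287
53rd selection = r + (53−1)·k = 147 + 52×287 = 147 + 14924 = 15071

15071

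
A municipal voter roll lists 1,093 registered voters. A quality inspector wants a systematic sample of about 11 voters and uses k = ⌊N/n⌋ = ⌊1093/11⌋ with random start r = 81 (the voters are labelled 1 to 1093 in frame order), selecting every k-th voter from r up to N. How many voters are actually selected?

k = ⌊1093/11⌋ = 99
Achieved size = ⌊(1093 − 81)/99⌋ + 1 = ⌊1012/99⌋ + 1 = 10 + 1 = 11
(last selection: 81 + 10×99 = 1071 ≤ 1093; next would be 1170 > 1093)

11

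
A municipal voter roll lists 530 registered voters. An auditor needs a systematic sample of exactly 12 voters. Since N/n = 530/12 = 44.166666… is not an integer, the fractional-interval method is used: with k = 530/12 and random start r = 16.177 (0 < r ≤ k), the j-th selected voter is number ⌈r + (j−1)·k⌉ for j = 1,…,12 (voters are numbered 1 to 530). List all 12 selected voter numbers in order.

j=1: r + 0k = 16.177 → ⌈·⌉ = 17
j=2: r + 1k = 60.343666… → ⌈·⌉ = 61
j=3: r + 2k = 104.510333… → ⌈·⌉ = 105
j=4: r + 3k = 148.677 → ⌈·⌉ = 149
j=5: r + 4k = 192.843666… → ⌈·⌉ = 193
j=6: r + 5k = 237.010333… → ⌈·⌉ = 238
j=7: r + 6k = 281.177 → ⌈·⌉ = 282
j=8: r + 7k = 325.343666… → ⌈·⌉ = 326
j=9: r + 8k = 369.510333… → ⌈·⌉ = 370
j=10: r + 9k = 413.677 → ⌈·⌉ = 414
j=11: r + 10k = 457.843666… → ⌈·⌉ = 458
j=12: r + 11k = 502.010333… → ⌈·⌉ = 503

17, 61, 105, 149, 193, 238, 282, 326, 370, 414, 458, 503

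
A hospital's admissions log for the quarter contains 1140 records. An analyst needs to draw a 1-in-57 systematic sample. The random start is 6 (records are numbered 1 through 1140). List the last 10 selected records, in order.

576, 633, 690, 747, 804, 861, 918, 975, 1032, 1089

11th selection = 6 + 10×57 = 576
12th: 576 + 57 = 633
13th: 633 + 57 = 690
14th: 690 + 57 = 747
15th: 747 + 57 = 804
16th: 804 + 57 = 861
17th: 861 + 57 = 918
18th: 918 + 57 = 975
19th: 975 + 57 = 1032
20th: 1032 + 57 = 1089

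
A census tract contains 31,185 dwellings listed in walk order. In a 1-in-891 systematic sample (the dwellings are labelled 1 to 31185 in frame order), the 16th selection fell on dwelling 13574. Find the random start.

209

k = 891
r = 13574 − (16−1)×891 = 13574 − 13365 = 209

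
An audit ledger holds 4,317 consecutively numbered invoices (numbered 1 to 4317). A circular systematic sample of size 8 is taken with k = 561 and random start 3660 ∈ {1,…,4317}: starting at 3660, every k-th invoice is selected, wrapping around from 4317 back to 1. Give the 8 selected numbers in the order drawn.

Selection 1: 3660
Selection 2: 3660 + 561 = 4221
Selection 3: 4221 + 561 = 4782 → 4782 − 4317 = 465
Selection 4: 465 + 561 = 1026
Selection 5: 1026 + 561 = 1587
Selection 6: 1587 + 561 = 2148
Selection 7: 2148 + 561 = 2709
Selection 8: 2709 + 561 = 3270

3660, 4221, 465, 1026, 1587, 2148, 2709, 3270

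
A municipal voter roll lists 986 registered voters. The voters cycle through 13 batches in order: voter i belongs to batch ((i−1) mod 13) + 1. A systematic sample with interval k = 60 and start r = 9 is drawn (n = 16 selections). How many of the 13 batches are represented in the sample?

13

Consecutive selections differ by k = 60, so their batch numbers differ by 60 mod 13 = 8.
gcd(60, 13) = 1, so the sample visits 13/1 = 13 distinct residues mod 13.
Start 9 is batch 9; the batches hit are 1, 2, 3, 4, 5, 6, 7, 8, 9, 10, 11, 12, 13.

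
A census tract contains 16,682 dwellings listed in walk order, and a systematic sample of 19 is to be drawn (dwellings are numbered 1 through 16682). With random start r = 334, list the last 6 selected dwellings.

11748, 12626, 13504, 14382, 15260, 16138

k = N/n = 16682/19 = 878
14th selection = 334 + 13×878 = 11748
15th: 11748 + 878 = 12626
16th: 12626 + 878 = 13504
17th: 13504 + 878 = 14382
18th: 14382 + 878 = 15260
19th: 15260 + 878 = 16138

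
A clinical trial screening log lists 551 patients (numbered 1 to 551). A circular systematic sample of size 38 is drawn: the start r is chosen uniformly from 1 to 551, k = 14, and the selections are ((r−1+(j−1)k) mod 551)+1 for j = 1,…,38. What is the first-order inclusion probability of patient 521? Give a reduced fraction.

2/29

For each position j, as r ranges over 1…551 the j-th selection hits every patient exactly once, so patient 521 is selected for exactly 38 of the 551 starts.
Inclusion probability = 38/551 = 2/29.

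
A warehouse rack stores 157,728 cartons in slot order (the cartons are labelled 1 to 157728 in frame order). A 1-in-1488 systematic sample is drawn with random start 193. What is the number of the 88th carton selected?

k = 1488
88th selection = r + (88−1)·k = 193 + 87×1488 = 193 + 129456 = 129649

129649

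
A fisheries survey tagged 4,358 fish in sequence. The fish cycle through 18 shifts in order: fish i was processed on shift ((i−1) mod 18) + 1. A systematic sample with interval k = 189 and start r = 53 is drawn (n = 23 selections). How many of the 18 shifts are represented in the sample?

2

Consecutive selections differ by k = 189, so their shift numbers differ by 189 mod 18 = 9.
gcd(189, 18) = 9, so the sample visits 18/9 = 2 distinct residues mod 18.
Start 53 is shift 17; the shifts hit are 8, 17.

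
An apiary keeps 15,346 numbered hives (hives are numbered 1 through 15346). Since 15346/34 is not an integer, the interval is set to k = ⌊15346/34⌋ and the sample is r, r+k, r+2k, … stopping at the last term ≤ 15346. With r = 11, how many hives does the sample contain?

k = ⌊15346/34⌋ = 451
Achieved size = ⌊(15346 − 11)/451⌋ + 1 = ⌊15335/451⌋ + 1 = 34 + 1 = 35
(last selection: 11 + 34×451 = 15345 ≤ 15346; next would be 15796 > 15346)

35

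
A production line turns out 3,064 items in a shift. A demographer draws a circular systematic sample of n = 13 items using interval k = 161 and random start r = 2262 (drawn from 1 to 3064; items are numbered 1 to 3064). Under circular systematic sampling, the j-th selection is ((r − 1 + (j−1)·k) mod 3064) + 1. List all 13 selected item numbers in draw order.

2262, 2423, 2584, 2745, 2906, 3, 164, 325, 486, 647, 808, 969, 1130

Selection 1: 2262
Selection 2: 2262 + 161 = 2423
Selection 3: 2423 + 161 = 2584
Selection 4: 2584 + 161 = 2745
Selection 5: 2745 + 161 = 2906
Selection 6: 2906 + 161 = 3067 → 3067 − 3064 = 3
Selection 7: 3 + 161 = 164
Selection 8: 164 + 161 = 325
Selection 9: 325 + 161 = 486
Selection 10: 486 + 161 = 647
Selection 11: 647 + 161 = 808
Selection 12: 808 + 161 = 969
Selection 13: 969 + 161 = 1130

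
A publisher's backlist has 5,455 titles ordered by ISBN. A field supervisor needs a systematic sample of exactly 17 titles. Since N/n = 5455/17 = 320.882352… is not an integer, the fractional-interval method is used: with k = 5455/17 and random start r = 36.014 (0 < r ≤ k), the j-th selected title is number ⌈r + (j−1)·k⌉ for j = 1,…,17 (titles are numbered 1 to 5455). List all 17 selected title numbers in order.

37, 357, 678, 999, 1320, 1641, 1962, 2283, 2604, 2924, 3245, 3566, 3887, 4208, 4529, 4850, 5171

j=1: r + 0k = 36.014 → ⌈·⌉ = 37
j=2: r + 1k = 356.896352… → ⌈·⌉ = 357
j=3: r + 2k = 677.778705… → ⌈·⌉ = 678
j=4: r + 3k = 998.661058… → ⌈·⌉ = 999
j=5: r + 4k = 1319.543411… → ⌈·⌉ = 1320
j=6: r + 5k = 1640.425764… → ⌈·⌉ = 1641
j=7: r + 6k = 1961.308117… → ⌈·⌉ = 1962
j=8: r + 7k = 2282.190470… → ⌈·⌉ = 2283
j=9: r + 8k = 2603.072823… → ⌈·⌉ = 2604
j=10: r + 9k = 2923.955176… → ⌈·⌉ = 2924
j=11: r + 10k = 3244.837529… → ⌈·⌉ = 3245
j=12: r + 11k = 3565.719882… → ⌈·⌉ = 3566
j=13: r + 12k = 3886.602235… → ⌈·⌉ = 3887
j=14: r + 13k = 4207.484588… → ⌈·⌉ = 4208
j=15: r + 14k = 4528.366941… → ⌈·⌉ = 4529
j=16: r + 15k = 4849.249294… → ⌈·⌉ = 4850
j=17: r + 16k = 5170.131647… → ⌈·⌉ = 5171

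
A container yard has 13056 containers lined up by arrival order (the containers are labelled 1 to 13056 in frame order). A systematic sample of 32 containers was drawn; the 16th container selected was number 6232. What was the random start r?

112

k = 13056/32 = 408
r = 6232 − (16−1)×408 = 6232 − 6120 = 112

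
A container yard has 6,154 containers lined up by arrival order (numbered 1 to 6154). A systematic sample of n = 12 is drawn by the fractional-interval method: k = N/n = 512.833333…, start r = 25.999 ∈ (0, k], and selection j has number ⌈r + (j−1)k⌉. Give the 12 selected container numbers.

26, 539, 1052, 1565, 2078, 2591, 3103, 3616, 4129, 4642, 5155, 5668

j=1: r + 0k = 25.999 → ⌈·⌉ = 26
j=2: r + 1k = 538.832333… → ⌈·⌉ = 539
j=3: r + 2k = 1051.665666… → ⌈·⌉ = 1052
j=4: r + 3k = 1564.499 → ⌈·⌉ = 1565
j=5: r + 4k = 2077.332333… → ⌈·⌉ = 2078
j=6: r + 5k = 2590.165666… → ⌈·⌉ = 2591
j=7: r + 6k = 3102.999 → ⌈·⌉ = 3103
j=8: r + 7k = 3615.832333… → ⌈·⌉ = 3616
j=9: r + 8k = 4128.665666… → ⌈·⌉ = 4129
j=10: r + 9k = 4641.499 → ⌈·⌉ = 4642
j=11: r + 10k = 5154.332333… → ⌈·⌉ = 5155
j=12: r + 11k = 5667.165666… → ⌈·⌉ = 5668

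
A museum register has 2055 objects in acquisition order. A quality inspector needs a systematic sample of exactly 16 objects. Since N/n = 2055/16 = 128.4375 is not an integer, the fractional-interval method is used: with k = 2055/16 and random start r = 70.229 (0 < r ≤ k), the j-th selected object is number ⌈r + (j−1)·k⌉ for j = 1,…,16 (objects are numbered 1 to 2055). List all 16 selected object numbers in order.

j=1: r + 0k = 70.229 → ⌈·⌉ = 71
j=2: r + 1k = 198.6665 → ⌈·⌉ = 199
j=3: r + 2k = 327.104 → ⌈·⌉ = 328
j=4: r + 3k = 455.5415 → ⌈·⌉ = 456
j=5: r + 4k = 583.979 → ⌈·⌉ = 584
j=6: r + 5k = 712.4165 → ⌈·⌉ = 713
j=7: r + 6k = 840.854 → ⌈·⌉ = 841
j=8: r + 7k = 969.2915 → ⌈·⌉ = 970
j=9: r + 8k = 1097.729 → ⌈·⌉ = 1098
j=10: r + 9k = 1226.1665 → ⌈·⌉ = 1227
j=11: r + 10k = 1354.604 → ⌈·⌉ = 1355
j=12: r + 11k = 1483.0415 → ⌈·⌉ = 1484
j=13: r + 12k = 1611.479 → ⌈·⌉ = 1612
j=14: r + 13k = 1739.9165 → ⌈·⌉ = 1740
j=15: r + 14k = 1868.354 → ⌈·⌉ = 1869
j=16: r + 15k = 1996.7915 → ⌈·⌉ = 1997

71, 199, 328, 456, 584, 713, 841, 970, 1098, 1227, 1355, 1484, 1612, 1740, 1869, 1997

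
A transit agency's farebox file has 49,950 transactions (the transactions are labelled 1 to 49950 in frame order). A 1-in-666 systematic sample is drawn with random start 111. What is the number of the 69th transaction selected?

k = 666
69th selection = r + (69−1)·k = 111 + 68×666 = 111 + 45288 = 45399

45399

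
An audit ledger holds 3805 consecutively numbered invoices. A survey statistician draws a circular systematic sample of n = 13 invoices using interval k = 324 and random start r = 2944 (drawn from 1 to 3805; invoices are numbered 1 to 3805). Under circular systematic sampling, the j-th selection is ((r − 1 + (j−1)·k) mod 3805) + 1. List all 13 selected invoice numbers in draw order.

2944, 3268, 3592, 111, 435, 759, 1083, 1407, 1731, 2055, 2379, 2703, 3027

Selection 1: 2944
Selection 2: 2944 + 324 = 3268
Selection 3: 3268 + 324 = 3592
Selection 4: 3592 + 324 = 3916 → 3916 − 3805 = 111
Selection 5: 111 + 324 = 435
Selection 6: 435 + 324 = 759
Selection 7: 759 + 324 = 1083
Selection 8: 1083 + 324 = 1407
Selection 9: 1407 + 324 = 1731
Selection 10: 1731 + 324 = 2055
Selection 11: 2055 + 324 = 2379
Selection 12: 2379 + 324 = 2703
Selection 13: 2703 + 324 = 3027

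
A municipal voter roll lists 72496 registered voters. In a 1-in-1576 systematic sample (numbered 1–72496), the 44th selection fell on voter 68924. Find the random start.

k = 1576
r = 68924 − (44−1)×1576 = 68924 − 67768 = 1156

1156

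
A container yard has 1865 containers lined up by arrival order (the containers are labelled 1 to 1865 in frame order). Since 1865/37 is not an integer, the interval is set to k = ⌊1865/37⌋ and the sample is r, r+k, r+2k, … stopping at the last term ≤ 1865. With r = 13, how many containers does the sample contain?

k = ⌊1865/37⌋ = 50
Achieved size = ⌊(1865 − 13)/50⌋ + 1 = ⌊1852/50⌋ + 1 = 37 + 1 = 38
(last selection: 13 + 37×50 = 1863 ≤ 1865; next would be 1913 > 1865)

38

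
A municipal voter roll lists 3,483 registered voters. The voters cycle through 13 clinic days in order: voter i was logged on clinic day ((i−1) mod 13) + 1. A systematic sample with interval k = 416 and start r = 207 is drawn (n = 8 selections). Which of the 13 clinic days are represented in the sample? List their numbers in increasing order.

Consecutive selections differ by k = 416, so their clinic day numbers differ by 416 mod 13 = 0.
gcd(416, 13) = 13, so the sample visits 13/13 = 1 distinct residues mod 13.
Start 207 is clinic day 12; the clinic days hit are 12.

12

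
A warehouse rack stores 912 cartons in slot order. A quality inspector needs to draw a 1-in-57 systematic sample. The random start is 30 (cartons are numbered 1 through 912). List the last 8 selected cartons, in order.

9th selection = 30 + 8×57 = 486
10th: 486 + 57 = 543
11th: 543 + 57 = 600
12th: 600 + 57 = 657
13th: 657 + 57 = 714
14th: 714 + 57 = 771
15th: 771 + 57 = 828
16th: 828 + 57 = 885

486, 543, 600, 657, 714, 771, 828, 885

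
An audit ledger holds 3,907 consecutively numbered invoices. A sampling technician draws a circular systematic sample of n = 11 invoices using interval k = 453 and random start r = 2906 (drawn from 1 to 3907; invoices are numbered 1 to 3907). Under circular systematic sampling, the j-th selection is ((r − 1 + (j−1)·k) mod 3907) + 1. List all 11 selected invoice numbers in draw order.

2906, 3359, 3812, 358, 811, 1264, 1717, 2170, 2623, 3076, 3529

Selection 1: 2906
Selection 2: 2906 + 453 = 3359
Selection 3: 3359 + 453 = 3812
Selection 4: 3812 + 453 = 4265 → 4265 − 3907 = 358
Selection 5: 358 + 453 = 811
Selection 6: 811 + 453 = 1264
Selection 7: 1264 + 453 = 1717
Selection 8: 1717 + 453 = 2170
Selection 9: 2170 + 453 = 2623
Selection 10: 2623 + 453 = 3076
Selection 11: 3076 + 453 = 3529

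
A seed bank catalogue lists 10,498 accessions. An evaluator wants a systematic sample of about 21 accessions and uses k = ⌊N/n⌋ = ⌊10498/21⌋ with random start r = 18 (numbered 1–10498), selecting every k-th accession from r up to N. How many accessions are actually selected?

k = ⌊10498/21⌋ = 499
Achieved size = ⌊(10498 − 18)/499⌋ + 1 = ⌊10480/499⌋ + 1 = 21 + 1 = 22
(last selection: 18 + 21×499 = 10497 ≤ 10498; next would be 10996 > 10498)

22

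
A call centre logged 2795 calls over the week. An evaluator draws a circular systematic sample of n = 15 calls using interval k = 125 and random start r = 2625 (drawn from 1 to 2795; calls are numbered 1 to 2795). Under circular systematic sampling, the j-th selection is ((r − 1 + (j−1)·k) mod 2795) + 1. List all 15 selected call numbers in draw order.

Selection 1: 2625
Selection 2: 2625 + 125 = 2750
Selection 3: 2750 + 125 = 2875 → 2875 − 2795 = 80
Selection 4: 80 + 125 = 205
Selection 5: 205 + 125 = 330
Selection 6: 330 + 125 = 455
Selection 7: 455 + 125 = 580
Selection 8: 580 + 125 = 705
Selection 9: 705 + 125 = 830
Selection 10: 830 + 125 = 955
Selection 11: 955 + 125 = 1080
Selection 12: 1080 + 125 = 1205
Selection 13: 1205 + 125 = 1330
Selection 14: 1330 + 125 = 1455
Selection 15: 1455 + 125 = 1580

2625, 2750, 80, 205, 330, 455, 580, 705, 830, 955, 1080, 1205, 1330, 1455, 1580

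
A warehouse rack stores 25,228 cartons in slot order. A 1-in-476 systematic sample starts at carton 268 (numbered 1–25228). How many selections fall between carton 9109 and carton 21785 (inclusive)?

k = 476
First selection ≥ 9109: 268 + ⌈(9109−268)/476⌉·476 = 268 + 19×476 = 9312
Last selection ≤ 21785: 268 + ⌊(21785−268)/476⌋·476 = 268 + 45×476 = 21688
Count = 45 − 19 + 1 = 27

27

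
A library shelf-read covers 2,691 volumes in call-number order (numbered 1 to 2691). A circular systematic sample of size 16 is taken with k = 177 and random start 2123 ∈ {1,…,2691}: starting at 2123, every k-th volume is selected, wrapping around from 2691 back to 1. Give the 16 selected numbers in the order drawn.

2123, 2300, 2477, 2654, 140, 317, 494, 671, 848, 1025, 1202, 1379, 1556, 1733, 1910, 2087

Selection 1: 2123
Selection 2: 2123 + 177 = 2300
Selection 3: 2300 + 177 = 2477
Selection 4: 2477 + 177 = 2654
Selection 5: 2654 + 177 = 2831 → 2831 − 2691 = 140
Selection 6: 140 + 177 = 317
Selection 7: 317 + 177 = 494
Selection 8: 494 + 177 = 671
Selection 9: 671 + 177 = 848
Selection 10: 848 + 177 = 1025
Selection 11: 1025 + 177 = 1202
Selection 12: 1202 + 177 = 1379
Selection 13: 1379 + 177 = 1556
Selection 14: 1556 + 177 = 1733
Selection 15: 1733 + 177 = 1910
Selection 16: 1910 + 177 = 2087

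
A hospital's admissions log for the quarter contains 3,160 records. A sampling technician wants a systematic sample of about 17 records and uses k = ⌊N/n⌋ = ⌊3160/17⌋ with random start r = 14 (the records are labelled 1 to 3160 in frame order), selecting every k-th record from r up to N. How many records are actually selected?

k = ⌊3160/17⌋ = 185
Achieved size = ⌊(3160 − 14)/185⌋ + 1 = ⌊3146/185⌋ + 1 = 17 + 1 = 18
(last selection: 14 + 17×185 = 3159 ≤ 3160; next would be 3344 > 3160)

18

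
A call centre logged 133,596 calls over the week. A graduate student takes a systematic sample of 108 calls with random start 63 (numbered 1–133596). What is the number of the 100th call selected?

122526

k = 133596/108 = 1237
100th selection = r + (100−1)·k = 63 + 99×1237 = 63 + 122463 = 122526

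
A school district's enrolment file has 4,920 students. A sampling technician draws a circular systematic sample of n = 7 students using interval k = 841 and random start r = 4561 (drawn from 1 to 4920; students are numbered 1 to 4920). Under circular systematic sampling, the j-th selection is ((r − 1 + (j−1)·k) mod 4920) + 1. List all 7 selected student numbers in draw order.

4561, 482, 1323, 2164, 3005, 3846, 4687

Selection 1: 4561
Selection 2: 4561 + 841 = 5402 → 5402 − 4920 = 482
Selection 3: 482 + 841 = 1323
Selection 4: 1323 + 841 = 2164
Selection 5: 2164 + 841 = 3005
Selection 6: 3005 + 841 = 3846
Selection 7: 3846 + 841 = 4687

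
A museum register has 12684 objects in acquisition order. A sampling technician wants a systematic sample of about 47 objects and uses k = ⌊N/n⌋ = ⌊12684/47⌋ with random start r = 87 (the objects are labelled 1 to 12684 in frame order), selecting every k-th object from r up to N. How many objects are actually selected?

k = ⌊12684/47⌋ = 269
Achieved size = ⌊(12684 − 87)/269⌋ + 1 = ⌊12597/269⌋ + 1 = 46 + 1 = 47
(last selection: 87 + 46×269 = 12461 ≤ 12684; next would be 12730 > 12684)

47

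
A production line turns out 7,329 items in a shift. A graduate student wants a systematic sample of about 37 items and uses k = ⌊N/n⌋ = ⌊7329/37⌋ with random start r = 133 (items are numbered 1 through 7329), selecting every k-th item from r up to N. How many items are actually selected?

37

k = ⌊7329/37⌋ = 198
Achieved size = ⌊(7329 − 133)/198⌋ + 1 = ⌊7196/198⌋ + 1 = 36 + 1 = 37
(last selection: 133 + 36×198 = 7261 ≤ 7329; next would be 7459 > 7329)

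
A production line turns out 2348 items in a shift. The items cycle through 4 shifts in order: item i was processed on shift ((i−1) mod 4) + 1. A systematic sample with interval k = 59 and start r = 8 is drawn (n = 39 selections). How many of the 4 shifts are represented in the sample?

4

Consecutive selections differ by k = 59, so their shift numbers differ by 59 mod 4 = 3.
gcd(59, 4) = 1, so the sample visits 4/1 = 4 distinct residues mod 4.
Start 8 is shift 4; the shifts hit are 1, 2, 3, 4.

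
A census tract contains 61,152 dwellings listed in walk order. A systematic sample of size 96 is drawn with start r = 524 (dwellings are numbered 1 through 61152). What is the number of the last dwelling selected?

k = 61152/96 = 637
96th selection = r + (96−1)·k = 524 + 95×637 = 524 + 60515 = 61039

61039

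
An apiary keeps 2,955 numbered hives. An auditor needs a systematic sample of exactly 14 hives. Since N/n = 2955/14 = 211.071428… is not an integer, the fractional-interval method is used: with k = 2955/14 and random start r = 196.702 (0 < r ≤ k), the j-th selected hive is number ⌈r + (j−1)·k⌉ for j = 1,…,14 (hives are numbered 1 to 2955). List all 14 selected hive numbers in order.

j=1: r + 0k = 196.702 → ⌈·⌉ = 197
j=2: r + 1k = 407.773428… → ⌈·⌉ = 408
j=3: r + 2k = 618.844857… → ⌈·⌉ = 619
j=4: r + 3k = 829.916285… → ⌈·⌉ = 830
j=5: r + 4k = 1040.987714… → ⌈·⌉ = 1041
j=6: r + 5k = 1252.059142… → ⌈·⌉ = 1253
j=7: r + 6k = 1463.130571… → ⌈·⌉ = 1464
j=8: r + 7k = 1674.202 → ⌈·⌉ = 1675
j=9: r + 8k = 1885.273428… → ⌈·⌉ = 1886
j=10: r + 9k = 2096.344857… → ⌈·⌉ = 2097
j=11: r + 10k = 2307.416285… → ⌈·⌉ = 2308
j=12: r + 11k = 2518.487714… → ⌈·⌉ = 2519
j=13: r + 12k = 2729.559142… → ⌈·⌉ = 2730
j=14: r + 13k = 2940.630571… → ⌈·⌉ = 2941

197, 408, 619, 830, 1041, 1253, 1464, 1675, 1886, 2097, 2308, 2519, 2730, 2941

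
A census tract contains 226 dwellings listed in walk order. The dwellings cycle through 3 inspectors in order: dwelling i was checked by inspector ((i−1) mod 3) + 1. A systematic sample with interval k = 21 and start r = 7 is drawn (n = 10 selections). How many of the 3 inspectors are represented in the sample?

1

Consecutive selections differ by k = 21, so their inspector numbers differ by 21 mod 3 = 0.
gcd(21, 3) = 3, so the sample visits 3/3 = 1 distinct residues mod 3.
Start 7 is inspector 1; the inspectors hit are 1.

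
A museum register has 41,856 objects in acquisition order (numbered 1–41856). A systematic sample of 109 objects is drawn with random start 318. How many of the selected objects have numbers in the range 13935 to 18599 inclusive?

12

k = 41856/109 = 384
First selection ≥ 13935: 318 + ⌈(13935−318)/384⌉·384 = 318 + 36×384 = 14142
Last selection ≤ 18599: 318 + ⌊(18599−318)/384⌋·384 = 318 + 47×384 = 18366
Count = 47 − 36 + 1 = 12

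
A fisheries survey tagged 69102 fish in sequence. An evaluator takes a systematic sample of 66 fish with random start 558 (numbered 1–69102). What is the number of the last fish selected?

k = 69102/66 = 1047
66th selection = r + (66−1)·k = 558 + 65×1047 = 558 + 68055 = 68613

68613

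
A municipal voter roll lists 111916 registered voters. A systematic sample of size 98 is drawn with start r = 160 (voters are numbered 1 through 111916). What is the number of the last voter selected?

k = 111916/98 = 1142
98th selection = r + (98−1)·k = 160 + 97×1142 = 160 + 110774 = 110934

110934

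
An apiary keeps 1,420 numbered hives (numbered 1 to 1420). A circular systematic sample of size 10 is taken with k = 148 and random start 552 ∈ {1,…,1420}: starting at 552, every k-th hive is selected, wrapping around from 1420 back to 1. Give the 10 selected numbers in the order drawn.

552, 700, 848, 996, 1144, 1292, 20, 168, 316, 464

Selection 1: 552
Selection 2: 552 + 148 = 700
Selection 3: 700 + 148 = 848
Selection 4: 848 + 148 = 996
Selection 5: 996 + 148 = 1144
Selection 6: 1144 + 148 = 1292
Selection 7: 1292 + 148 = 1440 → 1440 − 1420 = 20
Selection 8: 20 + 148 = 168
Selection 9: 168 + 148 = 316
Selection 10: 316 + 148 = 464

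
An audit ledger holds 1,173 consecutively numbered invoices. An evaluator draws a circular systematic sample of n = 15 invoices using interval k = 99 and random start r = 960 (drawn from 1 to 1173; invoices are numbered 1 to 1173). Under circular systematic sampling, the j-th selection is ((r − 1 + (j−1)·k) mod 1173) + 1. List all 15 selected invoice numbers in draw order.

960, 1059, 1158, 84, 183, 282, 381, 480, 579, 678, 777, 876, 975, 1074, 1173

Selection 1: 960
Selection 2: 960 + 99 = 1059
Selection 3: 1059 + 99 = 1158
Selection 4: 1158 + 99 = 1257 → 1257 − 1173 = 84
Selection 5: 84 + 99 = 183
Selection 6: 183 + 99 = 282
Selection 7: 282 + 99 = 381
Selection 8: 381 + 99 = 480
Selection 9: 480 + 99 = 579
Selection 10: 579 + 99 = 678
Selection 11: 678 + 99 = 777
Selection 12: 777 + 99 = 876
Selection 13: 876 + 99 = 975
Selection 14: 975 + 99 = 1074
Selection 15: 1074 + 99 = 1173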